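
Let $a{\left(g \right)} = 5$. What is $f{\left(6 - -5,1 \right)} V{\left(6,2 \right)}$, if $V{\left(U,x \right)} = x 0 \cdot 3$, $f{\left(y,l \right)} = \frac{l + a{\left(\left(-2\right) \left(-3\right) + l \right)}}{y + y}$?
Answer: $0$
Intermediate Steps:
$f{\left(y,l \right)} = \frac{5 + l}{2 y}$ ($f{\left(y,l \right)} = \frac{l + 5}{y + y} = \frac{5 + l}{2 y}$)
$V{\left(U,x \right)} = 0$ ($V{\left(U,x \right)} = 0 \cdot 3 = 0$)
$f{\left(6 - -5,1 \right)} V{\left(6,2 \right)} = \frac{5 + 1}{2 \left(6 - -5\right)} 0 = \frac{1}{2} \frac{1}{6 + 5} \cdot 6 \cdot 0 = \frac{1}{2} \cdot \frac{1}{11} \cdot 6 \cdot 0 = \frac{3}{11} \cdot 0 = 0$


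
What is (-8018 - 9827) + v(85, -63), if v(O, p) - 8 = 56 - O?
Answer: -17866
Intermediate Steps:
v(O, p) = 64 - O (v(O, p) = 8 + (56 - O) = 64 - O)
(-8018 - 9827) + v(85, -63) = (-8018 - 9827) + (64 - 1*85) = -17845 + (64 - 85) = -17845 - 21 = -17866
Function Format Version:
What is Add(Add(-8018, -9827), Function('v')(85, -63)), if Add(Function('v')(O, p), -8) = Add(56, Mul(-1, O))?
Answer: -17866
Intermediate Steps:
Function('v')(O, p) = Add(64, Mul(-1, O)) (Function('v')(O, p) = Add(8, Add(56, Mul(-1, O))) = Add(64, Mul(-1, O)))
Add(Add(-8018, -9827), Function('v')(85, -63)) = Add(Add(-8018, -9827), Add(64, Mul(-1, 85))) = Add(-17845, Add(64, -85)) = Add(-17845, -21) = -17866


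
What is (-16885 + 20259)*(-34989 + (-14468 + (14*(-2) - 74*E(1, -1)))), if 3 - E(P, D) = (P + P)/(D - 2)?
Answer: -503633606/3 ≈ -1.6788e+8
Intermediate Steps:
E(P, D) = 3 - 2*P/(-2 + D) (E(P, D) = 3 - (P + P)/(D - 2) = 3 - 2*P/(-2 + D))
(-16885 + 20259)*(-34989 + (-14468 + (14*(-2) - 74*E(1, -1)))) = (-16885 + 20259)*(-34989 + (-14468 + (14*(-2) - 74*(-6 - 2*1 + 3*(-1))/(-2 - 1)))) = 3374*(-34989 + (-14468 + (-28 - 74*(-6 - 2 - 3)/(-3)))) = 3374*(-34989 + (-14468 + (-28 - (-74)*(-11)/3))) = 3374*(-34989 + (-14468 + (-28 - 74*11/3))) = 3374*(-34989 + (-14468 + (-28 - 814/3))) = 3374*(-34989 + (-14468 - 898/3)) = 3374*(-34989 - 44302/3) = 3374*(-149269/3) = -503633606/3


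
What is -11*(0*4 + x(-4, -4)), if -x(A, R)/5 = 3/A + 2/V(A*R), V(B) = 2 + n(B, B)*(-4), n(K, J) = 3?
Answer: -209/4 ≈ -52.250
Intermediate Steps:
V(B) = -10 (V(B) = 2 + 3*(-4) = 2 - 12 = -10)
x(A, R) = 1 - 15/A (x(A, R) = -5*(3/A + 2/(-10)) = -5*(3/A + 2*(-⅒)) = -5*(3/A - ⅕) = -5*(-⅕ + 3/A) = 1 - 15/A)
-11*(0*4 + x(-4, -4)) = -11*(0*4 + (-15 - 4)/(-4)) = -11*(0 - ¼*(-19)) = -11*(0 + 19/4) = -11*19/4 = -209/4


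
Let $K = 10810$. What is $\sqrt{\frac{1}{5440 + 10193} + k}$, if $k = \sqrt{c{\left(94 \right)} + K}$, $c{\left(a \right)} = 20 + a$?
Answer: $\frac{\sqrt{193 + 6034338 \sqrt{2731}}}{1737} \approx 10.223$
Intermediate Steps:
$k = 2 \sqrt{2731}$ ($k = \sqrt{\left(20 + 94\right) + 10810} = \sqrt{114 + 10810} = \sqrt{10924} = 2 \sqrt{2731} \approx 104.52$)
$\sqrt{\frac{1}{5440 + 10193} + k} = \sqrt{\frac{1}{5440 + 10193} + 2 \sqrt{2731}} = \sqrt{\frac{1}{15633} + 2 \sqrt{2731}}$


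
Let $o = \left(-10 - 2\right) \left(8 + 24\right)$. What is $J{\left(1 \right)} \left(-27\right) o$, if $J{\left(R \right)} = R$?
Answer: $10368$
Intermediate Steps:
$o = -384$ ($o = \left(-12\right) 32 = -384$)
$J{\left(1 \right)} \left(-27\right) o = 1 \left(-27\right) \left(-384\right) = \left(-27\right) \left(-384\right) = 10368$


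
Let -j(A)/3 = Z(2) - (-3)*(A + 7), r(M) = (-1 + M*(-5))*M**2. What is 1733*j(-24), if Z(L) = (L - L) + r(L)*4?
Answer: 1180173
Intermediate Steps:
r(M) = M**2*(-1 - 5*M) (r(M) = (-1 - 5*M)*M**2 = M**2*(-1 - 5*M))
Z(L) = 4*L**2*(-1 - 5*L) (Z(L) = (L - L) + (L**2*(-1 - 5*L))*4 = 0 + 4*L**2*(-1 - 5*L) = 4*L**2*(-1 - 5*L))
j(A) = 465 - 9*A (j(A) = -3*(2**2*(-4 - 20*2) - (-3)*(A + 7)) = -3*(4*(-4 - 40) - (-3)*(7 + A)) = -3*(4*(-44) - (-21 - 3*A)) = -3*(-176 + (21 + 3*A)) = -3*(-155 + 3*A) = 465 - 9*A)
1733*j(-24) = 1733*(465 - 9*(-24)) = 1733*(465 + 216) = 1733*681 = 1180173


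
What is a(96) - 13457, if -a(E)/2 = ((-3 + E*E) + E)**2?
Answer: -173328419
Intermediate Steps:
a(E) = -2*(-3 + E + E**2)**2 (a(E) = -2*((-3 + E*E) + E)**2 = -2*((-3 + E**2) + E)**2 = -2*(-3 + E + E**2)**2)
a(96) - 13457 = -2*(-3 + 96 + 96**2)**2 - 13457 = -2*(-3 + 96 + 9216)**2 - 13457 = -2*9309**2 - 13457 = -2*86657481 - 13457 = -173314962 - 13457 = -173328419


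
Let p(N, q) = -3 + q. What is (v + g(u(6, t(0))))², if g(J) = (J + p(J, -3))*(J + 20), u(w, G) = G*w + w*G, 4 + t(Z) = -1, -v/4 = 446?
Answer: 732736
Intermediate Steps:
v = -1784 (v = -4*446 = -1784)
t(Z) = -5 (t(Z) = -4 - 1 = -5)
u(w, G) = 2*G*w (u(w, G) = G*w + G*w = 2*G*w)
g(J) = (-6 + J)*(20 + J) (g(J) = (J + (-3 - 3))*(J + 20) = (J - 6)*(20 + J) = (-6 + J)*(20 + J))
(v + g(u(6, t(0))))² = (-1784 + (-120 + (2*(-5)*6)² + 14*(2*(-5)*6)))² = (-1784 + (-120 + (-60)² + 14*(-60)))² = (-1784 + (-120 + 3600 - 840))² = (-1784 + 2640)² = 856² = 732736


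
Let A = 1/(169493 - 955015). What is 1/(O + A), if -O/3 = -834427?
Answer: 785522/1966382297681 ≈ 3.9948e-7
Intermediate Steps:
O = 2503281 (O = -3*(-834427) = 2503281)
A = -1/785522 (A = 1/(-785522) = -1/785522 ≈ -1.2730e-6)
1/(O + A) = 1/(2503281 - 1/785522) = 1/(1966382297681/785522) = 785522/1966382297681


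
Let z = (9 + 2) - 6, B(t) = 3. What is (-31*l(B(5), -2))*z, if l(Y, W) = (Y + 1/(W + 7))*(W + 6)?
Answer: -1984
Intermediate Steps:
z = 5 (z = 11 - 6 = 5)
l(Y, W) = (6 + W)*(Y + 1/(7 + W)) (l(Y, W) = (Y + 1/(7 + W))*(6 + W) = (6 + W)*(Y + 1/(7 + W)))
(-31*l(B(5), -2))*z = -31*(6 - 2 + 42*3 + 3*(-2)² + 13*(-2)*3)/(7 - 2)*5 = -31*(6 - 2 + 126 + 3*4 - 78)/5*5 = -31*(6 - 2 + 126 + 12 - 78)/5*5 = -31*64/5*5 = -1984/5*5 = -1984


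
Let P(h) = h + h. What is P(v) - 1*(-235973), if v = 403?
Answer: 236779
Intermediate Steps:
P(h) = 2*h
P(v) - 1*(-235973) = 2*403 - 1*(-235973) = 806 + 235973 = 236779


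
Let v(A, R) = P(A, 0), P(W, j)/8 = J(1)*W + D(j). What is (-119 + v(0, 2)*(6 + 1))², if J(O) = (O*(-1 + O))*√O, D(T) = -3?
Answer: 82369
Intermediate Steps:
J(O) = O^(3/2)*(-1 + O)
P(W, j) = -24 (P(W, j) = 8*((1^(3/2)*(-1 + 1))*W - 3) = 8*((1*0)*W - 3) = 8*(0*W - 3) = 8*(0 - 3) = 8*(-3) = -24)
v(A, R) = -24
(-119 + v(0, 2)*(6 + 1))² = (-119 - 24*(6 + 1))² = (-119 - 24*7)² = (-119 - 168)² = (-287)² = 82369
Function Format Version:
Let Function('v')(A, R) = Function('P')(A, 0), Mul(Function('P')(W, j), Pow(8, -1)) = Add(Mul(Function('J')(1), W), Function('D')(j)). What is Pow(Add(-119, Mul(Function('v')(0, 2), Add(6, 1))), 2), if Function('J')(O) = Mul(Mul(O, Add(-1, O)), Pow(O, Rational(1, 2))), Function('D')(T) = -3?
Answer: 82369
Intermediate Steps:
Function('J')(O) = Mul(Pow(O, Rational(3, 2)), Add(-1, O))
Function('P')(W, j) = -24 (Function('P')(W, j) = Mul(8, Add(Mul(Mul(Pow(1, Rational(3, 2)), Add(-1, 1)), W), -3)) = Mul(8, Add(Mul(Mul(1, 0), W), -3)) = Mul(8, Add(Mul(0, W), -3)) = Mul(8, Add(0, -3)) = Mul(8, -3) = -24)
Function('v')(A, R) = -24
Pow(Add(-119, Mul(Function('v')(0, 2), Add(6, 1))), 2) = Pow(Add(-119, Mul(-24, Add(6, 1))), 2) = Pow(Add(-119, Mul(-24, 7)), 2) = Pow(Add(-119, -168), 2) = Pow(-287, 2) = 82369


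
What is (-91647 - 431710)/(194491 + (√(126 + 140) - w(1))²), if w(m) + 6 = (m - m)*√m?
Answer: -33982093367/12648091515 + 2093428*√266/12648091515 ≈ -2.6840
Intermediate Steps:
w(m) = -6 (w(m) = -6 + (m - m)*√m = -6 + 0*√m = -6 + 0 = -6)
(-91647 - 431710)/(194491 + (√(126 + 140) - w(1))²) = (-91647 - 431710)/(194491 + (√(126 + 140) - 1*(-6))²) = -523357/(194491 + (√266 + 6)²) = -523357/(194491 + (6 + √266)²)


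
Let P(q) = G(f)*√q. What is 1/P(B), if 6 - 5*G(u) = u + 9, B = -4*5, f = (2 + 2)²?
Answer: I*√5/38 ≈ 0.058844*I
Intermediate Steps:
f = 16 (f = 4² = 16)
B = -20
G(u) = -⅗ - u/5 (G(u) = 6/5 - (u + 9)/5 = 6/5 - (9 + u)/5 = 6/5 + (-9/5 - u/5) = -⅗ - u/5)
P(q) = -19*√q/5 (P(q) = (-⅗ - ⅕*16)*√q = (-⅗ - 16/5)*√q = -19*√q/5)
1/P(B) = 1/(-38*I*√5/5) = I*√5/38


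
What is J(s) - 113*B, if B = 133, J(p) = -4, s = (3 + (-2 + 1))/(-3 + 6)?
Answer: -15033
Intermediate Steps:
s = 2/3 (s = (3 - 1)/3 = 2*(1/3) = 2/3 ≈ 0.66667)
J(s) - 113*B = -4 - 113*133 = -4 - 15029 = -15033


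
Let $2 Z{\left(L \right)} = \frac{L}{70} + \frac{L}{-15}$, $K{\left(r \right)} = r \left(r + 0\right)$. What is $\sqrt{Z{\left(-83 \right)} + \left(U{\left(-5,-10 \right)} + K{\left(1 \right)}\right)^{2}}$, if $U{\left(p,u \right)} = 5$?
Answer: $\frac{\sqrt{1683465}}{210} \approx 6.1785$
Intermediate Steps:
$K{\left(r \right)} = r^{2}$ ($K{\left(r \right)} = r r = r^{2}$)
$Z{\left(L \right)} = - \frac{11 L}{420}$ ($Z{\left(L \right)} = \frac{\frac{L}{70} + \frac{L}{-15}}{2} = \frac{L \frac{1}{70} + L \left(- \frac{1}{15}\right)}{2} = \frac{\frac{L}{70} - \frac{L}{15}}{2} = \frac{\left(- \frac{11}{210}\right) L}{2} = - \frac{11 L}{420}$)
$\sqrt{Z{\left(-83 \right)} + \left(U{\left(-5,-10 \right)} + K{\left(1 \right)}\right)^{2}} = \sqrt{\left(- \frac{11}{420}\right) \left(-83\right) + \left(5 + 1^{2}\right)^{2}} = \sqrt{\frac{913}{420} + \left(5 + 1\right)^{2}} = \sqrt{\frac{913}{420} + 6^{2}} = \sqrt{\frac{913}{420} + 36} = \sqrt{\frac{16033}{420}} = \frac{\sqrt{1683465}}{210}$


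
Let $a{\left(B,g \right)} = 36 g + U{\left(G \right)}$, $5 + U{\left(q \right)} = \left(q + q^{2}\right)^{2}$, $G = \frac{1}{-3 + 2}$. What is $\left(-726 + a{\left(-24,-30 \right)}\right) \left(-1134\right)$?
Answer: $2053674$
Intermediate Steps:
$G = -1$ ($G = \frac{1}{-1} = -1$)
$U{\left(q \right)} = -5 + \left(q + q^{2}\right)^{2}$
$a{\left(B,g \right)} = -5 + 36 g$ ($a{\left(B,g \right)} = 36 g - \left(5 - \left(-1\right)^{2} \left(1 - 1\right)^{2}\right) = 36 g - \left(5 - 0^{2}\right) = 36 g + \left(-5 + 1 \cdot 0\right) = 36 g + \left(-5 + 0\right) = 36 g - 5 = -5 + 36 g$)
$\left(-726 + a{\left(-24,-30 \right)}\right) \left(-1134\right) = \left(-726 + \left(-5 + 36 \left(-30\right)\right)\right) \left(-1134\right) = \left(-726 - 1085\right) \left(-1134\right) = \left(-1811\right) \left(-1134\right) = 2053674$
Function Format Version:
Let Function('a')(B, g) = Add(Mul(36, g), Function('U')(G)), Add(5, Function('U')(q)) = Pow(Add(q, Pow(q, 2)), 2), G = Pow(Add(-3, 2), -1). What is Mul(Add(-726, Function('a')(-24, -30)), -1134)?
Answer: 2053674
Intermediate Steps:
G = -1 (G = Pow(-1, -1) = -1)
Function('U')(q) = Add(-5, Pow(Add(q, Pow(q, 2)), 2))
Function('a')(B, g) = Add(-5, Mul(36, g)) (Function('a')(B, g) = Add(Mul(36, g), Add(-5, Mul(Pow(-1, 2), Pow(Add(1, -1), 2)))) = Add(Mul(36, g), Add(-5, Mul(1, Pow(0, 2)))) = Add(Mul(36, g), Add(-5, Mul(1, 0))) = Add(Mul(36, g), Add(-5, 0)) = Add(Mul(36, g), -5) = Add(-5, Mul(36, g)))
Mul(Add(-726, Function('a')(-24, -30)), -1134) = Mul(Add(-726, Add(-5, Mul(36, -30))), -1134) = Mul(Add(-726, Add(-5, -1080)), -1134) = Mul(Add(-726, -1085), -1134) = Mul(-1811, -1134) = 2053674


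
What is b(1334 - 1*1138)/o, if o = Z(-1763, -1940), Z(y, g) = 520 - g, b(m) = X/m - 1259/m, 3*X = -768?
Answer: -101/32144 ≈ -0.0031421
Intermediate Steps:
X = -256 (X = (⅓)*(-768) = -256)
b(m) = -1515/m (b(m) = -256/m - 1259/m = -1515/m)
o = 2460 (o = 520 - 1*(-1940) = 520 + 1940 = 2460)
b(1334 - 1*1138)/o = -1515/(1334 - 1*1138)/2460 = -1515/(1334 - 1138)*(1/2460) = -1515/196*(1/2460) = -1515*1/196*(1/2460) = -1515/196*1/2460 = -101/32144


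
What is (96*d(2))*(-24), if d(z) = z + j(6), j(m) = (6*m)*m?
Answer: -502272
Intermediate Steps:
j(m) = 6*m**2
d(z) = 216 + z (d(z) = z + 6*6**2 = z + 6*36 = z + 216 = 216 + z)
(96*d(2))*(-24) = (96*(216 + 2))*(-24) = (96*218)*(-24) = 20928*(-24) = -502272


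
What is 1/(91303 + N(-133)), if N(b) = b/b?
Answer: 1/91304 ≈ 1.0952e-5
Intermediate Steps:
N(b) = 1
1/(91303 + N(-133)) = 1/(91303 + 1) = 1/91304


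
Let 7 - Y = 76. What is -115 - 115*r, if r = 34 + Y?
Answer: 3910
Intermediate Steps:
Y = -69 (Y = 7 - 1*76 = 7 - 76 = -69)
r = -35 (r = 34 - 69 = -35)
-115 - 115*r = -115 - 115*(-35) = -115 + 4025 = 3910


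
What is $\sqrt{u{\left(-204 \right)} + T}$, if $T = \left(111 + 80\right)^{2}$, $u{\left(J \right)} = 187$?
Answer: $2 \sqrt{9167} \approx 191.49$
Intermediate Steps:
$T = 36481$ ($T = 191^{2} = 36481$)
$\sqrt{u{\left(-204 \right)} + T} = \sqrt{187 + 36481} = \sqrt{36668} = 2 \sqrt{9167}$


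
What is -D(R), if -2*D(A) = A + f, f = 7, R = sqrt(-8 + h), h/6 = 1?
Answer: 7/2 + I*sqrt(2)/2 ≈ 3.5 + 0.70711*I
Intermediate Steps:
h = 6 (h = 6*1 = 6)
R = I*sqrt(2) (R = sqrt(-8 + 6) = sqrt(-2) = I*sqrt(2) ≈ 1.4142*I)
D(A) = -7/2 - A/2 (D(A) = -(A + 7)/2 = -(7 + A)/2 = -7/2 - A/2)
-D(R) = -(-7/2 - I*sqrt(2)/2) = 7/2 + I*sqrt(2)/2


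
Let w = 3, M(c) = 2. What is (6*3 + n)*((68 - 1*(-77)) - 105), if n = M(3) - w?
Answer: 680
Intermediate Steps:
n = -1 (n = 2 - 1*3 = 2 - 3 = -1)
(6*3 + n)*((68 - 1*(-77)) - 105) = (6*3 - 1)*((68 - 1*(-77)) - 105) = (18 - 1)*((68 + 77) - 105) = 17*(145 - 105) = 17*40 = 680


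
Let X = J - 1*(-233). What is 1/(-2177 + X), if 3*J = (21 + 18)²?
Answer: -1/1437 ≈ -0.00069589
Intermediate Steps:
J = 507 (J = (21 + 18)²/3 = (⅓)*39² = (⅓)*1521 = 507)
X = 740 (X = 507 - 1*(-233) = 507 + 233 = 740)
1/(-2177 + X) = 1/(-2177 + 740) = 1/(-1437) = -1/1437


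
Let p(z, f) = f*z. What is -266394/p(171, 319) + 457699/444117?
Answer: -119212109/30940151 ≈ -3.8530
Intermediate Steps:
-266394/p(171, 319) + 457699/444117 = -266394/(319*171) + 457699/444117 = -266394/54549 + 457699*(1/444117) = -266394*1/54549 + 457699/444117 = -3062/627 + 457699/444117 = -119212109/30940151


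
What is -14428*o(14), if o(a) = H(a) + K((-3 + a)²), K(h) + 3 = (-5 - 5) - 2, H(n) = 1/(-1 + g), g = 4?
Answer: 634832/3 ≈ 2.1161e+5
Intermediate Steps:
H(n) = ⅓ (H(n) = 1/(-1 + 4) = 1/3 = ⅓)
K(h) = -15 (K(h) = -3 + ((-5 - 5) - 2) = -3 + (-10 - 2) = -3 - 12 = -15)
o(a) = -44/3 (o(a) = ⅓ - 15 = -44/3)
-14428*o(14) = -14428*(-44/3) = 634832/3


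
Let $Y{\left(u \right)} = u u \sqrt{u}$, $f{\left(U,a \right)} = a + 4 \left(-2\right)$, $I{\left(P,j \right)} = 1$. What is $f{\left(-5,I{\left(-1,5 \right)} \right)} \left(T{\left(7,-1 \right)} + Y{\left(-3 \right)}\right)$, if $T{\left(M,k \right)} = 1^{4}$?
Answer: $-7 - 63 i \sqrt{3} \approx -7.0 - 109.12 i$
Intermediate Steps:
$T{\left(M,k \right)} = 1$
$f{\left(U,a \right)} = -8 + a$ ($f{\left(U,a \right)} = a - 8 = -8 + a$)
$Y{\left(u \right)} = u^{\frac{5}{2}}$ ($Y{\left(u \right)} = u^{2} \sqrt{u} = u^{\frac{5}{2}}$)
$f{\left(-5,I{\left(-1,5 \right)} \right)} \left(T{\left(7,-1 \right)} + Y{\left(-3 \right)}\right) = \left(-8 + 1\right) \left(1 + \left(-3\right)^{\frac{5}{2}}\right) = - 7 \left(1 + 9 i \sqrt{3}\right) = -7 - 63 i \sqrt{3}$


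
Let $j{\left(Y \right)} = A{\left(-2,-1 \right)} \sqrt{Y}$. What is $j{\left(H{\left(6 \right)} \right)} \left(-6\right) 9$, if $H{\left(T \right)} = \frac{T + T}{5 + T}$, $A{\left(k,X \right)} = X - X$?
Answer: $0$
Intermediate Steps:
$A{\left(k,X \right)} = 0$
$H{\left(T \right)} = \frac{2 T}{5 + T}$
$j{\left(Y \right)} = 0$ ($j{\left(Y \right)} = 0 \sqrt{Y} = 0$)
$j{\left(H{\left(6 \right)} \right)} \left(-6\right) 9 = 0 \left(-6\right) 9 = 0 \cdot 9 = 0$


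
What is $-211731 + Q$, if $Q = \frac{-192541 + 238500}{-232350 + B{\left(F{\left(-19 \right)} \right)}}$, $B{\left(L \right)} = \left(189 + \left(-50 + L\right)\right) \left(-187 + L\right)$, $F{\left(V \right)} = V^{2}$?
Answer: $- \frac{30775146809}{145350} \approx -2.1173 \cdot 10^{5}$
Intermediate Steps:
$B{\left(L \right)} = \left(-187 + L\right) \left(139 + L\right)$ ($B{\left(L \right)} = \left(139 + L\right) \left(-187 + L\right) = \left(-187 + L\right) \left(139 + L\right)$)
$Q = - \frac{45959}{145350}$ ($Q = \frac{-192541 + 238500}{-232350 - \left(25993 - 130321 + 17328\right)} = \frac{45959}{-232350 - \left(43321 - 130321\right)} = \frac{45959}{-232350 - -87000} = \frac{45959}{-232350 + 87000} = \frac{45959}{-145350} = 45959 \left(- \frac{1}{145350}\right) = - \frac{45959}{145350} \approx -0.3162$)
$-211731 + Q = -211731 - \frac{45959}{145350} = - \frac{30775146809}{145350}$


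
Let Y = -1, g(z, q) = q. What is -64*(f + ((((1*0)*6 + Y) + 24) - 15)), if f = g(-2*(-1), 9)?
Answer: -1088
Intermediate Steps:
f = 9
-64*(f + ((((1*0)*6 + Y) + 24) - 15)) = -64*(9 + ((((1*0)*6 - 1) + 24) - 15)) = -64*(9 + (((0*6 - 1) + 24) - 15)) = -64*(9 + (((0 - 1) + 24) - 15)) = -64*(9 + ((-1 + 24) - 15)) = -64*(9 + (23 - 15)) = -64*(9 + 8) = -64*17 = -1088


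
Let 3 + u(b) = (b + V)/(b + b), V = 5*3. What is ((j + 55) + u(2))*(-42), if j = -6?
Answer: -4221/2 ≈ -2110.5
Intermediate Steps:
V = 15
u(b) = -3 + (15 + b)/(2*b) (u(b) = -3 + (b + 15)/(b + b) = -3 + (15 + b)/((2*b)) = -3 + (15 + b)*(1/(2*b)) = -3 + (15 + b)/(2*b))
((j + 55) + u(2))*(-42) = ((-6 + 55) + (5/2)*(3 - 1*2)/2)*(-42) = (49 + (5/2)*(½)*(3 - 2))*(-42) = (49 + (5/2)*(½)*1)*(-42) = (49 + 5/4)*(-42) = (201/4)*(-42) = -4221/2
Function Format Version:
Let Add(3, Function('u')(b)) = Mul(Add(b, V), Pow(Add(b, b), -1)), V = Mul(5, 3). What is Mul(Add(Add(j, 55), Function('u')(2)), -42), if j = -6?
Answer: Rational(-4221, 2) ≈ -2110.5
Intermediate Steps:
V = 15
Function('u')(b) = Add(-3, Mul(Rational(1, 2), Pow(b, -1), Add(15, b))) (Function('u')(b) = Add(-3, Mul(Add(b, 15), Pow(Add(b, b), -1))) = Add(-3, Mul(Add(15, b), Pow(Mul(2, b), -1))) = Add(-3, Mul(Add(15, b), Mul(Rational(1, 2), Pow(b, -1)))) = Add(-3, Mul(Rational(1, 2), Pow(b, -1), Add(15, b))))
Mul(Add(Add(j, 55), Function('u')(2)), -42) = Mul(Add(Add(-6, 55), Mul(Rational(5, 2), Pow(2, -1), Add(3, Mul(-1, 2)))), -42) = Mul(Add(49, Mul(Rational(5, 2), Rational(1, 2), Add(3, -2))), -42) = Mul(Add(49, Mul(Rational(5, 2), Rational(1, 2), 1)), -42) = Mul(Add(49, Rational(5, 4)), -42) = Mul(Rational(201, 4), -42) = Rational(-4221, 2)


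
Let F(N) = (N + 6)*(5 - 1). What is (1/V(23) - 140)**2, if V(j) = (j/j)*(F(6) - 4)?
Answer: 37933281/1936 ≈ 19594.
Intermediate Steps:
F(N) = 24 + 4*N (F(N) = (6 + N)*4 = 24 + 4*N)
V(j) = 44 (V(j) = (j/j)*((24 + 4*6) - 4) = 1*((24 + 24) - 4) = 1*(48 - 4) = 1*44 = 44)
(1/V(23) - 140)**2 = (1/44 - 140)**2 = (-6159/44)**2 = 37933281/1936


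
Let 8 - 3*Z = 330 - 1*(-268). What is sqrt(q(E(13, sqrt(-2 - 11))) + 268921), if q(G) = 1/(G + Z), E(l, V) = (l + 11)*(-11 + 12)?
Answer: 5*sqrt(2886318274)/518 ≈ 518.58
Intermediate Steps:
Z = -590/3 (Z = 8/3 - (330 - 1*(-268))/3 = 8/3 - (330 + 268)/3 = 8/3 - 1/3*598 = 8/3 - 598/3 = -590/3 ≈ -196.67)
E(l, V) = 11 + l (E(l, V) = (11 + l)*1 = 11 + l)
q(G) = 1/(-590/3 + G) (q(G) = 1/(G - 590/3) = 1/(-590/3 + G))
sqrt(q(E(13, sqrt(-2 - 11))) + 268921) = sqrt(3/(-590 + 3*(11 + 13)) + 268921) = sqrt(3/(-590 + 3*24) + 268921) = sqrt(3/(-590 + 72) + 268921) = sqrt(3/(-518) + 268921) = sqrt(3*(-1/518) + 268921) = sqrt(-3/518 + 268921) = sqrt(139301075/518) = 5*sqrt(2886318274)/518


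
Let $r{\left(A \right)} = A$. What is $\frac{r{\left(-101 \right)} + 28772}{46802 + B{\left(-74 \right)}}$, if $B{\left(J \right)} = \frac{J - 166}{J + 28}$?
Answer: $\frac{659433}{1076566} \approx 0.61253$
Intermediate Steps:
$B{\left(J \right)} = \frac{-166 + J}{28 + J}$
$\frac{r{\left(-101 \right)} + 28772}{46802 + B{\left(-74 \right)}} = \frac{-101 + 28772}{46802 + \frac{-166 - 74}{28 - 74}} = \frac{28671}{46802 + \frac{1}{-46} \left(-240\right)} = \frac{28671}{46802 - - \frac{120}{23}} = \frac{28671}{46802 + \frac{120}{23}} = \frac{28671}{\frac{1076566}{23}} = 28671 \cdot \frac{23}{1076566} = \frac{659433}{1076566}$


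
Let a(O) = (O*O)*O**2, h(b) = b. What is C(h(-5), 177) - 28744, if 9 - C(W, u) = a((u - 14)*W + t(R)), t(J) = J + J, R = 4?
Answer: -424125288736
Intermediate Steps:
t(J) = 2*J
a(O) = O**4 (a(O) = O**2*O**2 = O**4)
C(W, u) = 9 - (8 + W*(-14 + u))**4 (C(W, u) = 9 - ((u - 14)*W + 2*4)**4 = 9 - ((-14 + u)*W + 8)**4 = 9 - (W*(-14 + u) + 8)**4 = 9 - (8 + W*(-14 + u))**4)
C(h(-5), 177) - 28744 = (9 - (8 - 14*(-5) - 5*177)**4) - 28744 = (9 - (8 + 70 - 885)**4) - 28744 = (9 - 1*(-807)**4) - 28744 = (9 - 1*424125260001) - 28744 = (9 - 424125260001) - 28744 = -424125259992 - 28744 = -424125288736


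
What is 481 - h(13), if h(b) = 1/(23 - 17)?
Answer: 2885/6 ≈ 480.83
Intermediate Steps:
h(b) = 1/6
481 - h(13) = 481 - 1*1/6 = 481 - 1/6 = 2885/6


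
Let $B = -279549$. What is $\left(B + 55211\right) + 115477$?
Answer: $-108861$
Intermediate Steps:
$\left(B + 55211\right) + 115477 = \left(-279549 + 55211\right) + 115477 = -224338 + 115477 = -108861$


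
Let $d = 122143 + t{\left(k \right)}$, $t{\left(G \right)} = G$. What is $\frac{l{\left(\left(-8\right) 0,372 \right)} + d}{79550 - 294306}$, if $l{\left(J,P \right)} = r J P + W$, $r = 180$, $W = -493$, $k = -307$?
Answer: $- \frac{121343}{214756} \approx -0.56503$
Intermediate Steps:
$d = 121836$ ($d = 122143 - 307 = 121836$)
$l{\left(J,P \right)} = -493 + 180 J P$ ($l{\left(J,P \right)} = 180 J P - 493 = -493 + 180 J P$)
$\frac{l{\left(\left(-8\right) 0,372 \right)} + d}{79550 - 294306} = \frac{\left(-493 + 180 \left(\left(-8\right) 0\right) 372\right) + 121836}{79550 - 294306} = \frac{\left(-493 + 180 \cdot 0 \cdot 372\right) + 121836}{-214756} = \left(\left(-493 + 0\right) + 121836\right) \left(- \frac{1}{214756}\right) = \left(-493 + 121836\right) \left(- \frac{1}{214756}\right) = 121343 \left(- \frac{1}{214756}\right) = - \frac{121343}{214756}$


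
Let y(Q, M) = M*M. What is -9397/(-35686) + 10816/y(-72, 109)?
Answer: 497625533/423985366 ≈ 1.1737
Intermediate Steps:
y(Q, M) = M**2
-9397/(-35686) + 10816/y(-72, 109) = -9397/(-35686) + 10816/(109**2) = -9397*(-1/35686) + 10816/11881 = 9397/35686 + 10816*(1/11881) = 9397/35686 + 10816/11881 = 497625533/423985366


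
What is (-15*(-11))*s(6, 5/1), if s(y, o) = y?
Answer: 990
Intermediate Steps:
(-15*(-11))*s(6, 5/1) = -15*(-11)*6 = 165*6 = 990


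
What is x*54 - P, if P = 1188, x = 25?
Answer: 162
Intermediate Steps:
x*54 - P = 25*54 - 1*1188 = 1350 - 1188 = 162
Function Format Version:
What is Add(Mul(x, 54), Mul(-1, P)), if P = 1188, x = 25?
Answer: 162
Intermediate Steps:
Add(Mul(x, 54), Mul(-1, P)) = Add(Mul(25, 54), Mul(-1, 1188)) = Add(1350, -1188) = 162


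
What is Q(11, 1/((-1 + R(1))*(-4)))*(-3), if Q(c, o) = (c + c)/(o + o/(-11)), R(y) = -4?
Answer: -1452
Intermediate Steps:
Q(c, o) = 11*c/(5*o) (Q(c, o) = (2*c)/(o + o*(-1/11)) = (2*c)/(o - o/11) = (2*c)/((10*o/11)) = (2*c)*(11/(10*o)) = 11*c/(5*o))
Q(11, 1/((-1 + R(1))*(-4)))*(-3) = ((11/5)*11/1/((-1 - 4)*(-4)))*(-3) = ((11/5)*11/1/(-5*(-4)))*(-3) = ((11/5)*11/1/20)*(-3) = ((11/5)*11/(1/20))*(-3) = ((11/5)*11*20)*(-3) = 484*(-3) = -1452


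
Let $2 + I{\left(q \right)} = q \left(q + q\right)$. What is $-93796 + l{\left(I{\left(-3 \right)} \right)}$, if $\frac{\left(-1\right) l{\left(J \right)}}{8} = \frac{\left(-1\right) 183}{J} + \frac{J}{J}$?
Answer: $- \frac{187425}{2} \approx -93713.0$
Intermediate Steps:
$I{\left(q \right)} = -2 + 2 q^{2}$ ($I{\left(q \right)} = -2 + q \left(q + q\right) = -2 + q 2 q = -2 + 2 q^{2}$)
$l{\left(J \right)} = -8 + \frac{1464}{J}$ ($l{\left(J \right)} = - 8 \left(\frac{\left(-1\right) 183}{J} + \frac{J}{J}\right) = - 8 \left(- \frac{183}{J} + 1\right) = - 8 \left(1 - \frac{183}{J}\right) = -8 + \frac{1464}{J}$)
$-93796 + l{\left(I{\left(-3 \right)} \right)} = -93796 - \left(8 - \frac{1464}{-2 + 2 \left(-3\right)^{2}}\right) = -93796 - \left(8 - \frac{1464}{-2 + 2 \cdot 9}\right) = -93796 - \left(8 - \frac{1464}{-2 + 18}\right) = -93796 - \left(8 - \frac{1464}{16}\right) = -93796 + \left(-8 + 1464 \cdot \frac{1}{16}\right) = -93796 + \left(-8 + \frac{183}{2}\right) = -93796 + \frac{167}{2} = - \frac{187425}{2}$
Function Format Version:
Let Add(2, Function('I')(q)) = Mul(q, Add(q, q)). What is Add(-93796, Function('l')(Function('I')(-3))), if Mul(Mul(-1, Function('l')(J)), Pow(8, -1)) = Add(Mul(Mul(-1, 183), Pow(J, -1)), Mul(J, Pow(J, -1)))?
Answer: Rational(-187425, 2) ≈ -93713.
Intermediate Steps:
Function('I')(q) = Add(-2, Mul(2, Pow(q, 2))) (Function('I')(q) = Add(-2, Mul(q, Add(q, q))) = Add(-2, Mul(q, Mul(2, q))) = Add(-2, Mul(2, Pow(q, 2))))
Function('l')(J) = Add(-8, Mul(1464, Pow(J, -1))) (Function('l')(J) = Mul(-8, Add(Mul(Mul(-1, 183), Pow(J, -1)), Mul(J, Pow(J, -1)))) = Mul(-8, Add(Mul(-183, Pow(J, -1)), 1)) = Mul(-8, Add(1, Mul(-183, Pow(J, -1)))) = Add(-8, Mul(1464, Pow(J, -1))))
Add(-93796, Function('l')(Function('I')(-3))) = Add(-93796, Add(-8, Mul(1464, Pow(Add(-2, Mul(2, Pow(-3, 2))), -1)))) = Add(-93796, Add(-8, Mul(1464, Pow(Add(-2, Mul(2, 9)), -1)))) = Add(-93796, Add(-8, Mul(1464, Pow(Add(-2, 18), -1)))) = Add(-93796, Add(-8, Mul(1464, Pow(16, -1)))) = Add(-93796, Add(-8, Mul(1464, Rational(1, 16)))) = Add(-93796, Add(-8, Rational(183, 2))) = Add(-93796, Rational(167, 2)) = Rational(-187425, 2)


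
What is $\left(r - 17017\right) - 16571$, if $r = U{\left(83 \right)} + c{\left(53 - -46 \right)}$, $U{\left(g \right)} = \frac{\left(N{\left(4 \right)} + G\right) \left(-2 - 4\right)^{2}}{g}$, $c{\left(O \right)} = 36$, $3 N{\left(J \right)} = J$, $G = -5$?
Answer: $- \frac{2784948}{83} \approx -33554.0$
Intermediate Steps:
$N{\left(J \right)} = \frac{J}{3}$
$U{\left(g \right)} = - \frac{132}{g}$ ($U{\left(g \right)} = \frac{\left(\frac{1}{3} \cdot 4 - 5\right) \left(-2 - 4\right)^{2}}{g} = \frac{\left(\frac{4}{3} - 5\right) \left(-6\right)^{2}}{g} = \frac{\left(- \frac{11}{3}\right) 36}{g} = - \frac{132}{g}$)
$r = \frac{2856}{83}$ ($r = - \frac{132}{83} + 36 = \frac{2856}{83} \approx 34.41$)
$\left(r - 17017\right) - 16571 = \left(\frac{2856}{83} - 17017\right) - 16571 = - \frac{1409555}{83} - 16571 = - \frac{2784948}{83}$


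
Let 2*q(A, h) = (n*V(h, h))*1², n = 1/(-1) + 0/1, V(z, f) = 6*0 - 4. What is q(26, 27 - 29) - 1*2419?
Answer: -2417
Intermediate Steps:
V(z, f) = -4 (V(z, f) = 0 - 4 = -4)
n = -1 (n = 1*(-1) + 0*1 = -1 + 0 = -1)
q(A, h) = 2 (q(A, h) = (-1*(-4)*1²)/2 = (4*1)/2 = (½)*4 = 2)
q(26, 27 - 29) - 1*2419 = 2 - 1*2419 = 2 - 2419 = -2417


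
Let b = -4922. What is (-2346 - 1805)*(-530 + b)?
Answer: 22631252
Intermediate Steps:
(-2346 - 1805)*(-530 + b) = (-2346 - 1805)*(-530 - 4922) = -4151*(-5452) = 22631252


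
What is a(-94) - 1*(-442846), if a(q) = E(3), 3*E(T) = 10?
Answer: 1328548/3 ≈ 4.4285e+5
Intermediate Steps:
E(T) = 10/3 (E(T) = (1/3)*10 = 10/3)
a(q) = 10/3
a(-94) - 1*(-442846) = 10/3 - 1*(-442846) = 10/3 + 442846 = 1328548/3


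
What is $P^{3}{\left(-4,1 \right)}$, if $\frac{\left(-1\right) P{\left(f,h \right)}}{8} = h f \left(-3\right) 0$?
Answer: $0$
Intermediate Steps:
$P{\left(f,h \right)} = 0$ ($P{\left(f,h \right)} = - 8 h f \left(-3\right) 0 = - 8 f h \left(-3\right) 0 = - 8 - 3 f h 0 = \left(-8\right) 0 = 0$)
$P^{3}{\left(-4,1 \right)} = 0^{3} = 0$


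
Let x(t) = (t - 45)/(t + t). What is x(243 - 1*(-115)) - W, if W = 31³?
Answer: -21330043/716 ≈ -29791.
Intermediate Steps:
W = 29791
x(t) = (-45 + t)/(2*t) (x(t) = (-45 + t)/((2*t)) = (-45 + t)*(1/(2*t)) = (-45 + t)/(2*t))
x(243 - 1*(-115)) - W = (-45 + (243 - 1*(-115)))/(2*(243 - 1*(-115))) - 1*29791 = (-45 + (243 + 115))/(2*(243 + 115)) - 29791 = (½)*(-45 + 358)/358 - 29791 = (½)*(1/358)*313 - 29791 = 313/716 - 29791 = -21330043/716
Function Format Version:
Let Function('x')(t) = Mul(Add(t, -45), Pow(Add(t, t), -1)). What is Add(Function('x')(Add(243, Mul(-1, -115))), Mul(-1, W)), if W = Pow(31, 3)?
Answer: Rational(-21330043, 716) ≈ -29791.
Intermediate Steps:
W = 29791
Function('x')(t) = Mul(Rational(1, 2), Pow(t, -1), Add(-45, t)) (Function('x')(t) = Mul(Add(-45, t), Pow(Mul(2, t), -1)) = Mul(Add(-45, t), Mul(Rational(1, 2), Pow(t, -1))) = Mul(Rational(1, 2), Pow(t, -1), Add(-45, t)))
Add(Function('x')(Add(243, Mul(-1, -115))), Mul(-1, W)) = Add(Mul(Rational(1, 2), Pow(Add(243, Mul(-1, -115)), -1), Add(-45, Add(243, Mul(-1, -115)))), Mul(-1, 29791)) = Add(Mul(Rational(1, 2), Pow(Add(243, 115), -1), Add(-45, Add(243, 115))), -29791) = Add(Mul(Rational(1, 2), Pow(358, -1), Add(-45, 358)), -29791) = Add(Mul(Rational(1, 2), Rational(1, 358), 313), -29791) = Add(Rational(313, 716), -29791) = Rational(-21330043, 716)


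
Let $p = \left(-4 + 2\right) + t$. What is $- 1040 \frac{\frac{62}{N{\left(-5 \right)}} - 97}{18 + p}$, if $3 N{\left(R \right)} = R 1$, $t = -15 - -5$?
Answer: $\frac{69784}{3} \approx 23261.0$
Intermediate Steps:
$t = -10$ ($t = -15 + 5 = -10$)
$N{\left(R \right)} = \frac{R}{3}$ ($N{\left(R \right)} = \frac{R 1}{3} = \frac{R}{3}$)
$p = -12$ ($p = \left(-4 + 2\right) - 10 = -2 - 10 = -12$)
$- 1040 \frac{\frac{62}{N{\left(-5 \right)}} - 97}{18 + p} = - 1040 \frac{\frac{62}{\frac{1}{3} \left(-5\right)} - 97}{18 - 12} = - 1040 \frac{\frac{62}{- \frac{5}{3}} - 97}{6} = - 1040 \left(62 \left(- \frac{3}{5}\right) - 97\right) \frac{1}{6} = - 1040 \left(- \frac{186}{5} - 97\right) \frac{1}{6} = - 1040 \left(\left(- \frac{671}{5}\right) \frac{1}{6}\right) = \left(-1040\right) \left(- \frac{671}{30}\right) = \frac{69784}{3}$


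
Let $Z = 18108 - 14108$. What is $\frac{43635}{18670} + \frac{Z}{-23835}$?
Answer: $\frac{38614409}{17799978} \approx 2.1693$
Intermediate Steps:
$Z = 4000$ ($Z = 18108 - 14108 = 4000$)
$\frac{43635}{18670} + \frac{Z}{-23835} = \frac{43635}{18670} + \frac{4000}{-23835} = 43635 \cdot \frac{1}{18670} + 4000 \left(- \frac{1}{23835}\right) = \frac{8727}{3734} - \frac{800}{4767} = \frac{38614409}{17799978}$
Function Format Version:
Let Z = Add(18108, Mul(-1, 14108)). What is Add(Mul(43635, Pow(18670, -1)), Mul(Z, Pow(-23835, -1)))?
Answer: Rational(38614409, 17799978) ≈ 2.1693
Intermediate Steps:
Z = 4000 (Z = Add(18108, -14108) = 4000)
Add(Mul(43635, Pow(18670, -1)), Mul(Z, Pow(-23835, -1))) = Add(Mul(43635, Pow(18670, -1)), Mul(4000, Pow(-23835, -1))) = Add(Mul(43635, Rational(1, 18670)), Mul(4000, Rational(-1, 23835))) = Add(Rational(8727, 3734), Rational(-800, 4767)) = Rational(38614409, 17799978)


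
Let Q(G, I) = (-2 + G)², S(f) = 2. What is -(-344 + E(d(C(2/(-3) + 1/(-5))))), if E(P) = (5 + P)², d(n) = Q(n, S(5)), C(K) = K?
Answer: 8570324/50625 ≈ 169.29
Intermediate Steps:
d(n) = (-2 + n)²
-(-344 + E(d(C(2/(-3) + 1/(-5))))) = -(-344 + (5 + (-2 + (2/(-3) + 1/(-5)))²)²) = -(-344 + (5 + (-2 + (2*(-⅓) + 1*(-⅕)))²)²) = -(-344 + (5 + (-2 + (-⅔ - ⅕))²)²) = -(-344 + (5 + (-2 - 13/15)²)²) = -(-344 + (5 + (-43/15)²)²) = -(-344 + (5 + 1849/225)²) = -(-344 + (2974/225)²) = -(-344 + 8844676/50625) = -1*(-8570324/50625) = 8570324/50625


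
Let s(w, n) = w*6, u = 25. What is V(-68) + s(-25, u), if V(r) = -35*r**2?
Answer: -161990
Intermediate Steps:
s(w, n) = 6*w
V(-68) + s(-25, u) = -35*(-68)**2 + 6*(-25) = -35*4624 - 150 = -161840 - 150 = -161990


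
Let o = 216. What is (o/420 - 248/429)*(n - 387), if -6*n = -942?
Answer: 44068/3003 ≈ 14.675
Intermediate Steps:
n = 157 (n = -⅙*(-942) = 157)
(o/420 - 248/429)*(n - 387) = (216/420 - 248/429)*(157 - 387) = (216*(1/420) - 248*1/429)*(-230) = (18/35 - 248/429)*(-230) = -958/15015*(-230) = 44068/3003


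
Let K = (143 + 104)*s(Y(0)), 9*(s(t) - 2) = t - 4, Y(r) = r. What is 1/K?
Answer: 9/3458 ≈ 0.0026027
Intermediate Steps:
s(t) = 14/9 + t/9 (s(t) = 2 + (t - 4)/9 = 2 + (-4 + t)/9 = 2 + (-4/9 + t/9) = 14/9 + t/9)
K = 3458/9 (K = (143 + 104)*(14/9 + (1/9)*0) = 247*(14/9 + 0) = 247*(14/9) = 3458/9 ≈ 384.22)
1/K = 1/(3458/9) = 9/3458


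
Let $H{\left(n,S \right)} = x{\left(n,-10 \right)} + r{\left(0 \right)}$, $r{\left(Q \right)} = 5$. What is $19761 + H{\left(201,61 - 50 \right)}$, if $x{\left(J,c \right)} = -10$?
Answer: $19756$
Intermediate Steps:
$H{\left(n,S \right)} = -5$ ($H{\left(n,S \right)} = -10 + 5 = -5$)
$19761 + H{\left(201,61 - 50 \right)} = 19761 - 5 = 19756$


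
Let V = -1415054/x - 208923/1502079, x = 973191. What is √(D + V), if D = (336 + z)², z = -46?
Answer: √19967650945207991334691212261/487269921363 ≈ 290.00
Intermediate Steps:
D = 84100 (D = (336 - 46)² = 290² = 84100)
V = -776281626853/487269921363 (V = -1415054/973191 - 208923/1502079 = -1415054*1/973191 - 208923*1/1502079 = -1415054/973191 - 69641/500693 = -776281626853/487269921363 ≈ -1.5931)
√(D + V) = √(84100 - 776281626853/487269921363) = √(40978624105001447/487269921363) = √19967650945207991334691212261/487269921363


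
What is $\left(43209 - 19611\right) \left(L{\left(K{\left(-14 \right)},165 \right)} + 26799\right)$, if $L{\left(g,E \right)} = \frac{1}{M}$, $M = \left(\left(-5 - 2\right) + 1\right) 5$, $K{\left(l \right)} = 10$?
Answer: $\frac{3162010077}{5} \approx 6.324 \cdot 10^{8}$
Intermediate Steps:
$M = -30$ ($M = \left(\left(-5 - 2\right) + 1\right) 5 = \left(-7 + 1\right) 5 = \left(-6\right) 5 = -30$)
$L{\left(g,E \right)} = - \frac{1}{30}$ ($L{\left(g,E \right)} = \frac{1}{-30} = - \frac{1}{30}$)
$\left(43209 - 19611\right) \left(L{\left(K{\left(-14 \right)},165 \right)} + 26799\right) = \left(43209 - 19611\right) \left(- \frac{1}{30} + 26799\right) = 23598 \cdot \frac{803969}{30} = \frac{3162010077}{5}$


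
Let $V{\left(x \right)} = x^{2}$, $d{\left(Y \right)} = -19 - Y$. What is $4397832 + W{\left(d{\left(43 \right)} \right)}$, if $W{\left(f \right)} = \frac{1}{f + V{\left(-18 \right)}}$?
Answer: $\frac{1152231985}{262} \approx 4.3978 \cdot 10^{6}$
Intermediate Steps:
$W{\left(f \right)} = \frac{1}{324 + f}$ ($W{\left(f \right)} = \frac{1}{f + \left(-18\right)^{2}} = \frac{1}{f + 324} = \frac{1}{324 + f}$)
$4397832 + W{\left(d{\left(43 \right)} \right)} = 4397832 + \frac{1}{324 - 62} = 4397832 + \frac{1}{262} = \frac{1152231985}{262}$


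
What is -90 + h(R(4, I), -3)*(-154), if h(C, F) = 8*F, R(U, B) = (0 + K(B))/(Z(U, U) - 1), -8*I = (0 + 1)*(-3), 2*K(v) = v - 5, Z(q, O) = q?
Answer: 3606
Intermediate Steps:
K(v) = -5/2 + v/2 (K(v) = (v - 5)/2 = (-5 + v)/2 = -5/2 + v/2)
I = 3/8 (I = -(0 + 1)*(-3)/8 = -(-3)/8 = -⅛*(-3) = 3/8 ≈ 0.37500)
R(U, B) = (-5/2 + B/2)/(-1 + U) (R(U, B) = (0 + (-5/2 + B/2))/(U - 1) = (-5/2 + B/2)/(-1 + U))
-90 + h(R(4, I), -3)*(-154) = -90 + (8*(-3))*(-154) = -90 - 24*(-154) = -90 + 3696 = 3606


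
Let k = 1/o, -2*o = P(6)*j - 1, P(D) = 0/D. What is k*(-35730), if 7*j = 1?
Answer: -71460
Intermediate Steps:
P(D) = 0
j = ⅐ (j = (⅐)*1 = ⅐ ≈ 0.14286)
o = ½ (o = -(0*(⅐) - 1)/2 = -(0 - 1)/2 = -½*(-1) = ½ ≈ 0.50000)
k = 2 (k = 1/(½) = 2)
k*(-35730) = 2*(-35730) = -71460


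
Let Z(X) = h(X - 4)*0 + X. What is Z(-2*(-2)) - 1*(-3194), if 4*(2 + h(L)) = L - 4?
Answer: 3198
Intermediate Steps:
h(L) = -3 + L/4 (h(L) = -2 + (L - 4)/4 = -2 + (-4 + L)/4 = -2 + (-1 + L/4) = -3 + L/4)
Z(X) = X (Z(X) = (-3 + (X - 4)/4)*0 + X = (-3 + (-4 + X)/4)*0 + X = (-3 + (-1 + X/4))*0 + X = (-4 + X/4)*0 + X = 0 + X = X)
Z(-2*(-2)) - 1*(-3194) = -2*(-2) - 1*(-3194) = 4 + 3194 = 3198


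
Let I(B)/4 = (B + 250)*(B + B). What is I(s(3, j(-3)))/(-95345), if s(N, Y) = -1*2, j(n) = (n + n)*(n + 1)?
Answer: 3968/95345 ≈ 0.041617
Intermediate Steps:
j(n) = 2*n*(1 + n) (j(n) = (2*n)*(1 + n) = 2*n*(1 + n))
s(N, Y) = -2
I(B) = 8*B*(250 + B) (I(B) = 4*((B + 250)*(B + B)) = 4*((250 + B)*(2*B)) = 4*(2*B*(250 + B)) = 8*B*(250 + B))
I(s(3, j(-3)))/(-95345) = (8*(-2)*(250 - 2))/(-95345) = (8*(-2)*248)*(-1/95345) = -3968*(-1/95345) = 3968/95345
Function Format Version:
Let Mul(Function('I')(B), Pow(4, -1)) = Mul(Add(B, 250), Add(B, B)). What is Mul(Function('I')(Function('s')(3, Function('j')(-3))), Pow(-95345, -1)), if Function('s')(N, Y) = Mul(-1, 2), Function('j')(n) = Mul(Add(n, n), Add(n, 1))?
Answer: Rational(3968, 95345) ≈ 0.041617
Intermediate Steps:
Function('j')(n) = Mul(2, n, Add(1, n)) (Function('j')(n) = Mul(Mul(2, n), Add(1, n)) = Mul(2, n, Add(1, n)))
Function('s')(N, Y) = -2
Function('I')(B) = Mul(8, B, Add(250, B)) (Function('I')(B) = Mul(4, Mul(Add(B, 250), Add(B, B))) = Mul(4, Mul(Add(250, B), Mul(2, B))) = Mul(4, Mul(2, B, Add(250, B))) = Mul(8, B, Add(250, B)))
Mul(Function('I')(Function('s')(3, Function('j')(-3))), Pow(-95345, -1)) = Mul(Mul(8, -2, Add(250, -2)), Pow(-95345, -1)) = Mul(Mul(8, -2, 248), Rational(-1, 95345)) = Mul(-3968, Rational(-1, 95345)) = Rational(3968, 95345)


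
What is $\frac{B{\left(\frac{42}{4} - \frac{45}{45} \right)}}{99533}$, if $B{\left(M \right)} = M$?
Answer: $\frac{19}{199066} \approx 9.5446 \cdot 10^{-5}$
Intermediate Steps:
$\frac{B{\left(\frac{42}{4} - \frac{45}{45} \right)}}{99533} = \frac{\frac{42}{4} - \frac{45}{45}}{99533} = \left(42 \cdot \frac{1}{4} - 1\right) \frac{1}{99533} = \left(\frac{21}{2} - 1\right) \frac{1}{99533} = \frac{19}{2} \cdot \frac{1}{99533} = \frac{19}{199066}$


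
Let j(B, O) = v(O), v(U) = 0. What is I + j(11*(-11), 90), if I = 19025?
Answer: 19025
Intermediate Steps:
j(B, O) = 0
I + j(11*(-11), 90) = 19025 + 0 = 19025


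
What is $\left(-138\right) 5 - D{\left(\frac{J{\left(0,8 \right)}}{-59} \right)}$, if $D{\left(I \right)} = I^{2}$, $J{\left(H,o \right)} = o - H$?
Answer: $- \frac{2401954}{3481} \approx -690.02$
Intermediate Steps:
$\left(-138\right) 5 - D{\left(\frac{J{\left(0,8 \right)}}{-59} \right)} = \left(-138\right) 5 - \left(\frac{8 - 0}{-59}\right)^{2} = -690 - \left(\left(8 + 0\right) \left(- \frac{1}{59}\right)\right)^{2} = -690 - \left(8 \left(- \frac{1}{59}\right)\right)^{2} = -690 - \left(- \frac{8}{59}\right)^{2} = -690 - \frac{64}{3481} = - \frac{2401954}{3481}$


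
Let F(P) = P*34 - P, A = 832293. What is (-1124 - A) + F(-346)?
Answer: -844835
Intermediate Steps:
F(P) = 33*P (F(P) = 34*P - P = 33*P)
(-1124 - A) + F(-346) = (-1124 - 1*832293) + 33*(-346) = (-1124 - 832293) - 11418 = -833417 - 11418 = -844835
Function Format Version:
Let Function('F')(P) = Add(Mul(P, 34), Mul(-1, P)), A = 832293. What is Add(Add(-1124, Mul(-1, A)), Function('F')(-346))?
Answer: -844835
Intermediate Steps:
Function('F')(P) = Mul(33, P) (Function('F')(P) = Add(Mul(34, P), Mul(-1, P)) = Mul(33, P))
Add(Add(-1124, Mul(-1, A)), Function('F')(-346)) = Add(Add(-1124, Mul(-1, 832293)), Mul(33, -346)) = Add(Add(-1124, -832293), -11418) = Add(-833417, -11418) = -844835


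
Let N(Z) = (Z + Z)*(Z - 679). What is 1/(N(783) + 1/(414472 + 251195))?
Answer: 665667/108413190289 ≈ 6.1401e-6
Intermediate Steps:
N(Z) = 2*Z*(-679 + Z) (N(Z) = (2*Z)*(-679 + Z) = 2*Z*(-679 + Z))
1/(N(783) + 1/(414472 + 251195)) = 1/(2*783*(-679 + 783) + 1/(414472 + 251195)) = 1/(2*783*104 + 1/665667) = 1/(162864 + 1/665667) = 1/(108413190289/665667) = 665667/108413190289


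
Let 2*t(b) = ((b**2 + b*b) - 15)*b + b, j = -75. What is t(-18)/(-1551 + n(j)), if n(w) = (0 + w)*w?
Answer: -951/679 ≈ -1.4006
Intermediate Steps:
t(b) = b/2 + b*(-15 + 2*b**2)/2 (t(b) = (((b**2 + b*b) - 15)*b + b)/2 = (((b**2 + b**2) - 15)*b + b)/2 = ((2*b**2 - 15)*b + b)/2 = ((-15 + 2*b**2)*b + b)/2 = (b*(-15 + 2*b**2) + b)/2 = (b + b*(-15 + 2*b**2))/2 = b/2 + b*(-15 + 2*b**2)/2)
n(w) = w**2 (n(w) = w*w = w**2)
t(-18)/(-1551 + n(j)) = (-18*(-7 + (-18)**2))/(-1551 + (-75)**2) = (-18*(-7 + 324))/(-1551 + 5625) = (-18*317)/4074 = (1/4074)*(-5706) = -951/679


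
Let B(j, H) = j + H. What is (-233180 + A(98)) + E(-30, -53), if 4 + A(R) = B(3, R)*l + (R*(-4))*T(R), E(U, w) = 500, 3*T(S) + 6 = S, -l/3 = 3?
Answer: -736843/3 ≈ -2.4561e+5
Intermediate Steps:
l = -9 (l = -3*3 = -9)
T(S) = -2 + S/3
B(j, H) = H + j
A(R) = -31 - 9*R - 4*R*(-2 + R/3) (A(R) = -4 + ((R + 3)*(-9) + (R*(-4))*(-2 + R/3)) = -4 + ((3 + R)*(-9) + (-4*R)*(-2 + R/3)) = -4 + ((-27 - 9*R) - 4*R*(-2 + R/3)) = -4 + (-27 - 9*R - 4*R*(-2 + R/3)) = -31 - 9*R - 4*R*(-2 + R/3))
(-233180 + A(98)) + E(-30, -53) = (-233180 + (-31 - 1*98 - 4/3*98²)) + 500 = (-233180 + (-31 - 98 - 4/3*9604)) + 500 = (-233180 + (-31 - 98 - 38416/3)) + 500 = (-233180 - 38803/3) + 500 = -738343/3 + 500 = -736843/3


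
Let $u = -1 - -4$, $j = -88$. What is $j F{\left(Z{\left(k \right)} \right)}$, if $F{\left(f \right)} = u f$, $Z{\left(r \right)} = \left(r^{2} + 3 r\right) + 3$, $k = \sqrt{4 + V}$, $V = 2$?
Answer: $-2376 - 792 \sqrt{6} \approx -4316.0$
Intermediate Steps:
$k = \sqrt{6}$ ($k = \sqrt{4 + 2} = \sqrt{6} \approx 2.4495$)
$Z{\left(r \right)} = 3 + r^{2} + 3 r$
$u = 3$ ($u = -1 + 4 = 3$)
$F{\left(f \right)} = 3 f$
$j F{\left(Z{\left(k \right)} \right)} = - 88 \cdot 3 \left(3 + \left(\sqrt{6}\right)^{2} + 3 \sqrt{6}\right) = - 88 \cdot 3 \left(3 + 6 + 3 \sqrt{6}\right) = - 88 \cdot 3 \left(9 + 3 \sqrt{6}\right) = - 88 \left(27 + 9 \sqrt{6}\right) = -2376 - 792 \sqrt{6}$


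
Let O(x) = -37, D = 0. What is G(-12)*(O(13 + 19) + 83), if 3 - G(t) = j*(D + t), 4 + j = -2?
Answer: -3174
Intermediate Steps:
j = -6 (j = -4 - 2 = -6)
G(t) = 3 + 6*t (G(t) = 3 - (-6)*(0 + t) = 3 - (-6)*t = 3 + 6*t)
G(-12)*(O(13 + 19) + 83) = (3 + 6*(-12))*(-37 + 83) = (3 - 72)*46 = -69*46 = -3174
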